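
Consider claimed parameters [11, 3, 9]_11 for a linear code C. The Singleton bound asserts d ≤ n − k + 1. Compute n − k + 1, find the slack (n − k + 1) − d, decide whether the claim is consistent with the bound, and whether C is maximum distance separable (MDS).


Singleton RHS = n − k + 1 = 9, slack = 0, bound satisfied, MDS.

Singleton bound: d ≤ n − k + 1.
Here n = 11, k = 3, so n − k + 1 = 9.
Given d = 9, check d ≤ 9: YES.
Slack = (n − k + 1) − d = 0.
The code is MDS (slack = 0).
Description: the claimed parameters are [11, 3, 9]_11; such a code would be MDS (meets Singleton bound).


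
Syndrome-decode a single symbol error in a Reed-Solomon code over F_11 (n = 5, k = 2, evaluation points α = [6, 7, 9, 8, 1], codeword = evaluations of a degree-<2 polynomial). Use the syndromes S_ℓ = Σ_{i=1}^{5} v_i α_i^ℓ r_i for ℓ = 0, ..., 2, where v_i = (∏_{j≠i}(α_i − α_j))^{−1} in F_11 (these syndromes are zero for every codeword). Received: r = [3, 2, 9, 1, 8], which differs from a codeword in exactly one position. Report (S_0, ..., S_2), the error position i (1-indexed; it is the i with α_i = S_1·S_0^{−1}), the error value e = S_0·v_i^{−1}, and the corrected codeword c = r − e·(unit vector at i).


S = (5, 1, 9), error at position 3, error magnitude e = 9, c = [3, 2, 0, 1, 8].

Step 1: column multipliers v_i = (∏_{j≠i}(α_i − α_j))^{−1} mod 11.
  i = 1 (α = 6): (6−7)(6−9)(6−8)(6−1) = (−1)·(−3)·(−2)·5 = −30 ≡ 3, so v_1 = 3^{−1} = 4 (mod 11).
  i = 2 (α = 7): (7−6)(7−9)(7−8)(7−1) = 1·(−2)·(−1)·6 = 12 ≡ 1, so v_2 = 1^{−1} = 1 (mod 11).
  i = 3 (α = 9): (9−6)(9−7)(9−8)(9−1) = 3·2·1·8 = 48 ≡ 4, so v_3 = 4^{−1} = 3 (mod 11).
  i = 4 (α = 8): (8−6)(8−7)(8−9)(8−1) = 2·1·(−1)·7 = −14 ≡ 8, so v_4 = 8^{−1} = 7 (mod 11).
  i = 5 (α = 1): (1−6)(1−7)(1−9)(1−8) = (−5)·(−6)·(−8)·(−7) = 1680 ≡ 8, so v_5 = 8^{−1} = 7 (mod 11).
  v = [4, 1, 3, 7, 7].
Step 2: syndromes of r = [3, 2, 9, 1, 8] (all sums mod 11).
  S_0 = Σ v_i r_i = 4·3 + 1·2 + 3·9 + 7·1 + 7·8 = 104 ≡ 5.
  S_1 = Σ v_i α_i r_i = 4·6·3 + 1·7·2 + 3·9·9 + 7·8·1 + 7·1·8 = 441 ≡ 1.
  α_i^2 mod 11 = [3, 5, 4, 9, 1].
  S_2 = Σ v_i α_i^2 r_i = 4·3·3 + 1·5·2 + 3·4·9 + 7·9·1 + 7·1·8 = 273 ≡ 9.
  S = (5, 1, 9) ≠ 0, so r is not a codeword (an error is present).
Step 3: locate the error. For a single error e at position i, S_ℓ = v_i·e·α_i^ℓ, so α_err = S_1/S_0.
  S_0^{−1} = 5^{−1} = 9 (mod 11), so α_err = 1·9 = 9 ≡ 9 = α_3. Error position i = 3.
  Consistency check: S_2/S_1 = 9·1 = 9 ≡ 9 = α_err ✓ (single-error assumption holds).
Step 4: error magnitude e = S_0/v_3 = S_0·∏_{j≠3}(α_3 − α_j) = 5·4 = 20 ≡ 9 (mod 11).
Step 5: correct position 3: c_3 = r_3 − e = 9 − 9 ≡ 0 (mod 11). Hence c = [3, 2, 0, 1, 8].
  Check: interpolating c through the α_i gives m(x) = 9 + 10·x (degree < 2) with m(α_i) = c_i for every i, so c is indeed a codeword.


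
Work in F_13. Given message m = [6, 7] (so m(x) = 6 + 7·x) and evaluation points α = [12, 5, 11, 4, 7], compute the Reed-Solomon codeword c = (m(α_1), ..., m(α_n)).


c = [12, 2, 5, 8, 3]

Message polynomial: m(x) = 6 + 7·x (mod 13).
For each evaluation point α_i, compute m(α_i) mod 13:
  α_1 = 12: Horner steps 7 → 12, so m(12) = 12.
  α_2 = 5: Horner steps 7 → 2, so m(5) = 2.
  α_3 = 11: Horner steps 7 → 5, so m(11) = 5.
  α_4 = 4: Horner steps 7 → 8, so m(4) = 8.
  α_5 = 7: Horner steps 7 → 3, so m(7) = 3.
Codeword c = [12, 2, 5, 8, 3] ∈ F_13^5.


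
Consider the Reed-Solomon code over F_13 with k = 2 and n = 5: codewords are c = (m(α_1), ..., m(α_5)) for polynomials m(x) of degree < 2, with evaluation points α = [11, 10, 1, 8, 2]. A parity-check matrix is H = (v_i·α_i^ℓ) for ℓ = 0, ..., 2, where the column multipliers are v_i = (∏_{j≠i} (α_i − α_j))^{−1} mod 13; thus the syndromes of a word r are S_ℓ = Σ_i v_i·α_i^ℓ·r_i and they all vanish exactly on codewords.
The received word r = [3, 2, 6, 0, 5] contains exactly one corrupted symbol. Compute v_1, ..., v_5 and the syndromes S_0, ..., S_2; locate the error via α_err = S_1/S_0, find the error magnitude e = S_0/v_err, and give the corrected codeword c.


S = (5, 10, 7), error at position 5, error magnitude e = 11, c = [3, 2, 6, 0, 7].

Step 1: column multipliers v_i = (∏_{j≠i}(α_i − α_j))^{−1} mod 13.
  i = 1 (α = 11): (11−10)(11−1)(11−8)(11−2) = 1·10·3·9 = 270 ≡ 10, so v_1 = 10^{−1} = 4 (mod 13).
  i = 2 (α = 10): (10−11)(10−1)(10−8)(10−2) = (−1)·9·2·8 = −144 ≡ 12, so v_2 = 12^{−1} = 12 (mod 13).
  i = 3 (α = 1): (1−11)(1−10)(1−8)(1−2) = (−10)·(−9)·(−7)·(−1) = 630 ≡ 6, so v_3 = 6^{−1} = 11 (mod 13).
  i = 4 (α = 8): (8−11)(8−10)(8−1)(8−2) = (−3)·(−2)·7·6 = 252 ≡ 5, so v_4 = 5^{−1} = 8 (mod 13).
  i = 5 (α = 2): (2−11)(2−10)(2−1)(2−8) = (−9)·(−8)·1·(−6) = −432 ≡ 10, so v_5 = 10^{−1} = 4 (mod 13).
  v = [4, 12, 11, 8, 4].
Step 2: syndromes of r = [3, 2, 6, 0, 5] (all sums mod 13).
  S_0 = Σ v_i r_i = 4·3 + 12·2 + 11·6 + 8·0 + 4·5 = 122 ≡ 5.
  S_1 = Σ v_i α_i r_i = 4·11·3 + 12·10·2 + 11·1·6 + 8·8·0 + 4·2·5 = 478 ≡ 10.
  α_i^2 mod 13 = [4, 9, 1, 12, 4].
  S_2 = Σ v_i α_i^2 r_i = 4·4·3 + 12·9·2 + 11·1·6 + 8·12·0 + 4·4·5 = 410 ≡ 7.
  S = (5, 10, 7) ≠ 0, so r is not a codeword (an error is present).
Step 3: locate the error. For a single error e at position i, S_ℓ = v_i·e·α_i^ℓ, so α_err = S_1/S_0.
  S_0^{−1} = 5^{−1} = 8 (mod 13), so α_err = 10·8 = 80 ≡ 2 = α_5. Error position i = 5.
  Consistency check: S_2/S_1 = 7·4 = 28 ≡ 2 = α_err ✓ (single-error assumption holds).
Step 4: error magnitude e = S_0/v_5 = S_0·∏_{j≠5}(α_5 − α_j) = 5·10 = 50 ≡ 11 (mod 13).
Step 5: correct position 5: c_5 = r_5 − e = 5 − 11 ≡ 7 (mod 13). Hence c = [3, 2, 6, 0, 7].
  Check: interpolating c through the α_i gives m(x) = 5 + 1·x (degree < 2) with m(α_i) = c_i for every i, so c is indeed a codeword.


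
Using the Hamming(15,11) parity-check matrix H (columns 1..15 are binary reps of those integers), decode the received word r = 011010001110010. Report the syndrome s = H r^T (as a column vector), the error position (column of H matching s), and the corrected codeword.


s = (0, 0, 1, 0)^T, error position = 2, corrected codeword c = 001010001110010

Compute s = H r^T mod 2 one row at a time:
  s_1 = 0 + 1 + 1 + 1 + 0 + 0 + 1 + 0 = 4 ≡ 0 (mod 2).
  s_2 = 0 + 1 + 0 + 0 + 0 + 0 + 1 + 0 = 2 ≡ 0 (mod 2).
  s_3 = 1 + 1 + 0 + 0 + 1 + 1 + 1 + 0 = 5 ≡ 1 (mod 2).
  s_4 = 0 + 1 + 1 + 0 + 1 + 1 + 0 + 0 = 4 ≡ 0 (mod 2).
s = (0, 0, 1, 0)^T — this equals column 2 of H (binary 0010), so error is at position 2.
Correct: flip bit 2 of r = 011010001110010 to get c = 001010001110010.


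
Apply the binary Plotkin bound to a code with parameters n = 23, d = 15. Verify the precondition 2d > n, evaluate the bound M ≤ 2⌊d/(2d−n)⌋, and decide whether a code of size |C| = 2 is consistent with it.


Plotkin bound M ≤ 4; given |C| = 2 ≤ bound (satisfied).

Check applicability: 2d = 30, n = 23.
2d − n = 7 > 0, so Plotkin applies.
Compute d/(2d−n) = 15/7 ≈ 2.1429.
⌊d/(2d−n)⌋ = 2.
Plotkin bound: M ≤ 2·2 = 4.
Given |C| = 2, check: satisfied.
This |C| is below the Plotkin bound.


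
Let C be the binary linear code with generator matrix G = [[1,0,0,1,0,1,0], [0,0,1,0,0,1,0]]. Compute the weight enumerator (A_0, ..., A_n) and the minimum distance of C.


Weight distribution: A_0 = 1, A_2 = 1, A_3 = 2. Minimum distance d = 2.

Enumerate all 2^2 = 4 messages m ∈ F_2^2.
For each, compute codeword c = mG in F_2^7, then tally its weight.
  m = 00 → c = 0000000, weight = 0.
  m = 10 → c = 1001010, weight = 3.
  m = 01 → c = 0010010, weight = 2.
  m = 11 → c = 1011000, weight = 3.
Tally weights:
  weight 0: 1 codewords.
  weight 2: 1 codewords.
  weight 3: 2 codewords.
Minimum distance d = smallest w > 0 with A_w > 0 = 2.
Sanity: Σ A_w = 4 = 2^2 = 4 ✓.


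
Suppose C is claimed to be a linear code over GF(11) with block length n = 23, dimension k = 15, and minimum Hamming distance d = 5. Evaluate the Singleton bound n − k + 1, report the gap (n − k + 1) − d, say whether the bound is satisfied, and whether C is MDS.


Singleton RHS = n − k + 1 = 9, slack = 4, bound satisfied, not MDS.

Singleton bound: d ≤ n − k + 1.
Here n = 23, k = 15, so n − k + 1 = 9.
Given d = 5, check d ≤ 9: YES.
Slack = (n − k + 1) − d = 4.
The code is NOT MDS (slack = 4 > 0).
Description: the claimed parameters are [23, 15, 5]_11; such a code would be non-MDS.


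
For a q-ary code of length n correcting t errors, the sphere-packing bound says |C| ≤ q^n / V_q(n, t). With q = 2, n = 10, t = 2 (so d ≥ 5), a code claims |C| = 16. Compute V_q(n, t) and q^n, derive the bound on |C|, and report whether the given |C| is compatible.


V_q(n, t) = 56, q^n = 1024, Hamming bound = 18, |C| = 16 ≤ bound (satisfied).

Step 1: Compute V_q(n, t) = Σ_{j=0}^2 C(n, j) (q−1)^j.
  j = 0: C(10,0)·(1)^0 = 1·1 = 1.
  j = 1: C(10,1)·(1)^1 = 10·1 = 10.
  j = 2: C(10,2)·(1)^2 = 45·1 = 45.
  V_q(n, t) = 1 + 10 + 45 = 56.
Step 2: q^n = 2^10 = 1024.
Step 3: Hamming bound ⌊q^n / V_q(n,t)⌋ = ⌊1024/56⌋ = 18.
Step 4: Compare |C| = 16 to 18: satisfied.
The claimed |C| lies below the Hamming bound.


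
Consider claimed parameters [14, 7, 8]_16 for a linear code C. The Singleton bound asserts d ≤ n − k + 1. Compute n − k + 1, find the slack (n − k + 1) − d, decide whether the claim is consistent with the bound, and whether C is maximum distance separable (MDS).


Singleton RHS = n − k + 1 = 8, slack = 0, bound satisfied, MDS.

Singleton bound: d ≤ n − k + 1.
Here n = 14, k = 7, so n − k + 1 = 8.
Given d = 8, check d ≤ 8: YES.
Slack = (n − k + 1) − d = 0.
The code is MDS (slack = 0).
Description: the claimed parameters are [14, 7, 8]_16; such a code would be MDS (meets Singleton bound).


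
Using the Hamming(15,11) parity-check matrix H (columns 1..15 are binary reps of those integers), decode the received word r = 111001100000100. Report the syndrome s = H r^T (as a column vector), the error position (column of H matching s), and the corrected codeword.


s = (1, 1, 0, 0)^T, error position = 12, corrected codeword c = 111001100001100

Compute s = H r^T mod 2 one row at a time:
  s_1 = 0 + 0 + 0 + 0 + 0 + 1 + 0 + 0 = 1 ≡ 1 (mod 2).
  s_2 = 0 + 0 + 1 + 1 + 0 + 1 + 0 + 0 = 3 ≡ 1 (mod 2).
  s_3 = 1 + 1 + 1 + 1 + 0 + 0 + 0 + 0 = 4 ≡ 0 (mod 2).
  s_4 = 1 + 1 + 0 + 1 + 0 + 0 + 1 + 0 = 4 ≡ 0 (mod 2).
s = (1, 1, 0, 0)^T — this equals column 12 of H (binary 1100), so error is at position 12.
Correct: flip bit 12 of r = 111001100000100 to get c = 111001100001100.


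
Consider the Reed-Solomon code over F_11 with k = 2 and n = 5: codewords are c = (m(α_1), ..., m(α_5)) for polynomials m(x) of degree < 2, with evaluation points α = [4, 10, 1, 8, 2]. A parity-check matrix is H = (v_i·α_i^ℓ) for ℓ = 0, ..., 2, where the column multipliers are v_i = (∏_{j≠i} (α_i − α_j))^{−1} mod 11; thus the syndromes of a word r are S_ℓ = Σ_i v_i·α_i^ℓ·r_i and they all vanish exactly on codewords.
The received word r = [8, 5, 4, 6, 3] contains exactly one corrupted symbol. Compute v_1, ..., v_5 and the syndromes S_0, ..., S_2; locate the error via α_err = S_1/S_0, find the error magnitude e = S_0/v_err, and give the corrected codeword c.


S = (9, 7, 3), error at position 5, error magnitude e = 5, c = [8, 5, 4, 6, 9].

Step 1: column multipliers v_i = (∏_{j≠i}(α_i − α_j))^{−1} mod 11.
  i = 1 (α = 4): (4−10)(4−1)(4−8)(4−2) = (−6)·3·(−4)·2 = 144 ≡ 1, so v_1 = 1^{−1} = 1 (mod 11).
  i = 2 (α = 10): (10−4)(10−1)(10−8)(10−2) = 6·9·2·8 = 864 ≡ 6, so v_2 = 6^{−1} = 2 (mod 11).
  i = 3 (α = 1): (1−4)(1−10)(1−8)(1−2) = (−3)·(−9)·(−7)·(−1) = 189 ≡ 2, so v_3 = 2^{−1} = 6 (mod 11).
  i = 4 (α = 8): (8−4)(8−10)(8−1)(8−2) = 4·(−2)·7·6 = −336 ≡ 5, so v_4 = 5^{−1} = 9 (mod 11).
  i = 5 (α = 2): (2−4)(2−10)(2−1)(2−8) = (−2)·(−8)·1·(−6) = −96 ≡ 3, so v_5 = 3^{−1} = 4 (mod 11).
  v = [1, 2, 6, 9, 4].
Step 2: syndromes of r = [8, 5, 4, 6, 3] (all sums mod 11).
  S_0 = Σ v_i r_i = 1·8 + 2·5 + 6·4 + 9·6 + 4·3 = 108 ≡ 9.
  S_1 = Σ v_i α_i r_i = 1·4·8 + 2·10·5 + 6·1·4 + 9·8·6 + 4·2·3 = 612 ≡ 7.
  α_i^2 mod 11 = [5, 1, 1, 9, 4].
  S_2 = Σ v_i α_i^2 r_i = 1·5·8 + 2·1·5 + 6·1·4 + 9·9·6 + 4·4·3 = 608 ≡ 3.
  S = (9, 7, 3) ≠ 0, so r is not a codeword (an error is present).
Step 3: locate the error. For a single error e at position i, S_ℓ = v_i·e·α_i^ℓ, so α_err = S_1/S_0.
  S_0^{−1} = 9^{−1} = 5 (mod 11), so α_err = 7·5 = 35 ≡ 2 = α_5. Error position i = 5.
  Consistency check: S_2/S_1 = 3·8 = 24 ≡ 2 = α_err ✓ (single-error assumption holds).
Step 4: error magnitude e = S_0/v_5 = S_0·∏_{j≠5}(α_5 − α_j) = 9·3 = 27 ≡ 5 (mod 11).
Step 5: correct position 5: c_5 = r_5 − e = 3 − 5 ≡ 9 (mod 11). Hence c = [8, 5, 4, 6, 9].
  Check: interpolating c through the α_i gives m(x) = 10 + 5·x (degree < 2) with m(α_i) = c_i for every i, so c is indeed a codeword.


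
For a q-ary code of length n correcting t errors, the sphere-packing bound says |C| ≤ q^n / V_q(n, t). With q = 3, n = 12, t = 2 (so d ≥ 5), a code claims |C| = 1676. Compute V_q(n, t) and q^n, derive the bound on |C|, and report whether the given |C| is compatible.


V_q(n, t) = 289, q^n = 531441, Hamming bound = 1838, |C| = 1676 ≤ bound (satisfied).

Step 1: Compute V_q(n, t) = Σ_{j=0}^2 C(n, j) (q−1)^j.
  j = 0: C(12,0)·(2)^0 = 1·1 = 1.
  j = 1: C(12,1)·(2)^1 = 12·2 = 24.
  j = 2: C(12,2)·(2)^2 = 66·4 = 264.
  V_q(n, t) = 1 + 24 + 264 = 289.
Step 2: q^n = 3^12 = 531441.
Step 3: Hamming bound ⌊q^n / V_q(n,t)⌋ = ⌊531441/289⌋ = 1838.
Step 4: Compare |C| = 1676 to 1838: satisfied.
The claimed |C| lies below the Hamming bound.


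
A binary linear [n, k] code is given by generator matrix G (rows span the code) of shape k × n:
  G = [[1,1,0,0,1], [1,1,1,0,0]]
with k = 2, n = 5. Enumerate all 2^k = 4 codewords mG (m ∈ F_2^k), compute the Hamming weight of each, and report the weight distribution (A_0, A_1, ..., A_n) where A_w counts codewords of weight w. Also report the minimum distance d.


Weight distribution: A_0 = 1, A_2 = 1, A_3 = 2. Minimum distance d = 2.

Enumerate all 2^2 = 4 messages m ∈ F_2^2.
For each, compute codeword c = mG in F_2^5, then tally its weight.
  m = 00 → c = 00000, weight = 0.
  m = 10 → c = 11001, weight = 3.
  m = 01 → c = 11100, weight = 3.
  m = 11 → c = 00101, weight = 2.
Tally weights:
  weight 0: 1 codewords.
  weight 2: 1 codewords.
  weight 3: 2 codewords.
Minimum distance d = smallest w > 0 with A_w > 0 = 2.
Sanity: Σ A_w = 4 = 2^2 = 4 ✓.


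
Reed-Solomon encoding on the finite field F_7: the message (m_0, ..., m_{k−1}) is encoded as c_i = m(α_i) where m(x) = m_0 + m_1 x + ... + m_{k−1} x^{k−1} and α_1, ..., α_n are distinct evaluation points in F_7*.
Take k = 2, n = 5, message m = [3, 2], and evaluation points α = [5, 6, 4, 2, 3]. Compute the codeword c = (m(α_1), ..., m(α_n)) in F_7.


c = [6, 1, 4, 0, 2]

Message polynomial: m(x) = 3 + 2·x (mod 7).
For each evaluation point α_i, compute m(α_i) mod 7:
  α_1 = 5: Horner steps 2 → 6, so m(5) = 6.
  α_2 = 6: Horner steps 2 → 1, so m(6) = 1.
  α_3 = 4: Horner steps 2 → 4, so m(4) = 4.
  α_4 = 2: Horner steps 2 → 0, so m(2) = 0.
  α_5 = 3: Horner steps 2 → 2, so m(3) = 2.
Codeword c = [6, 1, 4, 0, 2] ∈ F_7^5.


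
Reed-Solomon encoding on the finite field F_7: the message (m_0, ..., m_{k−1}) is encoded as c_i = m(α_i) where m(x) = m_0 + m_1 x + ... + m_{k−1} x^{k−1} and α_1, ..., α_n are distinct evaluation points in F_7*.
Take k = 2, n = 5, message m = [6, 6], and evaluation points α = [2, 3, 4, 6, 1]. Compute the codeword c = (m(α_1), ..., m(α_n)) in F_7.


c = [4, 3, 2, 0, 5]

Message polynomial: m(x) = 6 + 6·x (mod 7).
For each evaluation point α_i, compute m(α_i) mod 7:
  α_1 = 2: Horner steps 6 → 4, so m(2) = 4.
  α_2 = 3: Horner steps 6 → 3, so m(3) = 3.
  α_3 = 4: Horner steps 6 → 2, so m(4) = 2.
  α_4 = 6: Horner steps 6 → 0, so m(6) = 0.
  α_5 = 1: Horner steps 6 → 5, so m(1) = 5.
Codeword c = [4, 3, 2, 0, 5] ∈ F_7^5.


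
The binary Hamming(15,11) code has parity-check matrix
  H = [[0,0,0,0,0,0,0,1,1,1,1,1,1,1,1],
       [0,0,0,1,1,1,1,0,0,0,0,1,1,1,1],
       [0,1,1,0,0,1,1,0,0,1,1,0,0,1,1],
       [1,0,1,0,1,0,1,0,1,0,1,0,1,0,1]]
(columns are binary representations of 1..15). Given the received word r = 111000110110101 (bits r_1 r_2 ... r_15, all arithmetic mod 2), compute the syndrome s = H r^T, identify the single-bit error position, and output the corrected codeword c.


s = (1, 1, 0, 0)^T, error position = 12, corrected codeword c = 111000110111101

Compute s = H r^T mod 2 one row at a time:
  s_1 = 1 + 0 + 1 + 1 + 0 + 1 + 0 + 1 = 5 ≡ 1 (mod 2).
  s_2 = 0 + 0 + 0 + 1 + 0 + 1 + 0 + 1 = 3 ≡ 1 (mod 2).
  s_3 = 1 + 1 + 0 + 1 + 1 + 1 + 0 + 1 = 6 ≡ 0 (mod 2).
  s_4 = 1 + 1 + 0 + 1 + 0 + 1 + 1 + 1 = 6 ≡ 0 (mod 2).
s = (1, 1, 0, 0)^T — this equals column 12 of H (binary 1100), so error is at position 12.
Correct: flip bit 12 of r = 111000110110101 to get c = 111000110111101.


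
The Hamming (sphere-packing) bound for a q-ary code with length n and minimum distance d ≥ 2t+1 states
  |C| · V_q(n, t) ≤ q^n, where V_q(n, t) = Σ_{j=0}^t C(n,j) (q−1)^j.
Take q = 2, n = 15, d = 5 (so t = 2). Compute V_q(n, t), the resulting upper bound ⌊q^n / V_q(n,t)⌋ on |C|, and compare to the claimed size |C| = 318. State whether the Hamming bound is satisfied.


V_q(n, t) = 121, q^n = 32768, Hamming bound = 270, |C| = 318 > bound (violated).

Step 1: Compute V_q(n, t) = Σ_{j=0}^2 C(n, j) (q−1)^j.
  j = 0: C(15,0)·(1)^0 = 1·1 = 1.
  j = 1: C(15,1)·(1)^1 = 15·1 = 15.
  j = 2: C(15,2)·(1)^2 = 105·1 = 105.
  V_q(n, t) = 1 + 15 + 105 = 121.
Step 2: q^n = 2^15 = 32768.
Step 3: Hamming bound ⌊q^n / V_q(n,t)⌋ = ⌊32768/121⌋ = 270.
Step 4: Compare |C| = 318 to 270: violated.
The claimed |C| lies above the Hamming bound, so no 2-ary code of length 15 with d ≥ 5 can have 318 codewords.


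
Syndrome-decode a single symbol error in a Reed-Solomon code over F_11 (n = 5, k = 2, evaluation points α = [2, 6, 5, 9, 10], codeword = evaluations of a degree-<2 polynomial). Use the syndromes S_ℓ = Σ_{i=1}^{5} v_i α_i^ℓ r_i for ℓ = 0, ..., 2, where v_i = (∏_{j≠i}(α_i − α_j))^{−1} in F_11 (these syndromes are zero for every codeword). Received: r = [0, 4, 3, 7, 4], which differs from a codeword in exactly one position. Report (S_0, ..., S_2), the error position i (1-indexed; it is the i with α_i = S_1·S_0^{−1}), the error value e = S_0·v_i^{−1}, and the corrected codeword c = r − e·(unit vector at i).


S = (3, 8, 3), error at position 5, error magnitude e = 7, c = [0, 4, 3, 7, 8].

Step 1: column multipliers v_i = (∏_{j≠i}(α_i − α_j))^{−1} mod 11.
  i = 1 (α = 2): (2−6)(2−5)(2−9)(2−10) = (−4)·(−3)·(−7)·(−8) = 672 ≡ 1, so v_1 = 1^{−1} = 1 (mod 11).
  i = 2 (α = 6): (6−2)(6−5)(6−9)(6−10) = 4·1·(−3)·(−4) = 48 ≡ 4, so v_2 = 4^{−1} = 3 (mod 11).
  i = 3 (α = 5): (5−2)(5−6)(5−9)(5−10) = 3·(−1)·(−4)·(−5) = −60 ≡ 6, so v_3 = 6^{−1} = 2 (mod 11).
  i = 4 (α = 9): (9−2)(9−6)(9−5)(9−10) = 7·3·4·(−1) = −84 ≡ 4, so v_4 = 4^{−1} = 3 (mod 11).
  i = 5 (α = 10): (10−2)(10−6)(10−5)(10−9) = 8·4·5·1 = 160 ≡ 6, so v_5 = 6^{−1} = 2 (mod 11).
  v = [1, 3, 2, 3, 2].
Step 2: syndromes of r = [0, 4, 3, 7, 4] (all sums mod 11).
  S_0 = Σ v_i r_i = 1·0 + 3·4 + 2·3 + 3·7 + 2·4 = 47 ≡ 3.
  S_1 = Σ v_i α_i r_i = 1·2·0 + 3·6·4 + 2·5·3 + 3·9·7 + 2·10·4 = 371 ≡ 8.
  α_i^2 mod 11 = [4, 3, 3, 4, 1].
  S_2 = Σ v_i α_i^2 r_i = 1·4·0 + 3·3·4 + 2·3·3 + 3·4·7 + 2·1·4 = 146 ≡ 3.
  S = (3, 8, 3) ≠ 0, so r is not a codeword (an error is present).
Step 3: locate the error. For a single error e at position i, S_ℓ = v_i·e·α_i^ℓ, so α_err = S_1/S_0.
  S_0^{−1} = 3^{−1} = 4 (mod 11), so α_err = 8·4 = 32 ≡ 10 = α_5. Error position i = 5.
  Consistency check: S_2/S_1 = 3·7 = 21 ≡ 10 = α_err ✓ (single-error assumption holds).
Step 4: error magnitude e = S_0/v_5 = S_0·∏_{j≠5}(α_5 − α_j) = 3·6 = 18 ≡ 7 (mod 11).
Step 5: correct position 5: c_5 = r_5 − e = 4 − 7 ≡ 8 (mod 11). Hence c = [0, 4, 3, 7, 8].
  Check: interpolating c through the α_i gives m(x) = 9 + 1·x (degree < 2) with m(α_i) = c_i for every i, so c is indeed a codeword.


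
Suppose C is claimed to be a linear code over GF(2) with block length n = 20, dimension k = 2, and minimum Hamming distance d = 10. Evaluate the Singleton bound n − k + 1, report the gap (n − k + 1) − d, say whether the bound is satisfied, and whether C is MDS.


Singleton RHS = n − k + 1 = 19, slack = 9, bound satisfied, not MDS.

Singleton bound: d ≤ n − k + 1.
Here n = 20, k = 2, so n − k + 1 = 19.
Given d = 10, check d ≤ 19: YES.
Slack = (n − k + 1) − d = 9.
The code is NOT MDS (slack = 9 > 0).
Description: the claimed parameters are [20, 2, 10]_2; such a code would be non-MDS.


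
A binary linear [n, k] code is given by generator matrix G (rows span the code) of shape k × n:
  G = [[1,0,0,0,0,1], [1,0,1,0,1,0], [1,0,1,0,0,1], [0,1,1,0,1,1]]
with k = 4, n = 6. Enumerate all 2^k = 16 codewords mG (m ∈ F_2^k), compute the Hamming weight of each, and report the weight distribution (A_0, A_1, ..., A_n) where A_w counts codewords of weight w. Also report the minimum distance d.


Weight distribution: A_0 = 1, A_1 = 2, A_2 = 4, A_3 = 6, A_4 = 3. Minimum distance d = 1.

Enumerate all 2^4 = 16 messages m ∈ F_2^4.
For each, compute codeword c = mG in F_2^6, then tally its weight.
  m = 0000 → c = 000000, weight = 0.
  m = 1000 → c = 100001, weight = 2.
  m = 0100 → c = 101010, weight = 3.
  m = 1100 → c = 001011, weight = 3.
  m = 0010 → c = 101001, weight = 3.
  m = 1010 → c = 001000, weight = 1.
  m = 0110 → c = 000011, weight = 2.
  m = 1110 → c = 100010, weight = 2.
  m = 0001 → c = 011011, weight = 4.
  m = 1001 → c = 111010, weight = 4.
  m = 0101 → c = 110001, weight = 3.
  m = 1101 → c = 010000, weight = 1.
  m = 0011 → c = 110010, weight = 3.
  m = 1011 → c = 010011, weight = 3.
  m = 0111 → c = 011000, weight = 2.
  m = 1111 → c = 111001, weight = 4.
Tally weights:
  weight 0: 1 codewords.
  weight 1: 2 codewords.
  weight 2: 4 codewords.
  weight 3: 6 codewords.
  weight 4: 3 codewords.
Minimum distance d = smallest w > 0 with A_w > 0 = 1.
Sanity: Σ A_w = 16 = 2^4 = 16 ✓.


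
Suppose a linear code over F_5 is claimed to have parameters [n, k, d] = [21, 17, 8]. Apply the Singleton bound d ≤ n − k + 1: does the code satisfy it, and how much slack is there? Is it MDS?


Singleton RHS = n − k + 1 = 5, slack = -3, bound violated (no such code; not MDS).

Singleton bound: d ≤ n − k + 1.
Here n = 21, k = 17, so n − k + 1 = 5.
Given d = 8, check d ≤ 5: NO.
Slack = (n − k + 1) − d = -3.
The slack is negative: d = 8 exceeds n − k + 1 = 5 by 3, so the Singleton bound is violated and no linear [21, 17, 8]_5 code can exist. In particular it is not MDS (MDS requires d = n − k + 1 exactly).
Description: the claimed parameters are [21, 17, 8]_5; such a code would be impossible (violates the Singleton bound).


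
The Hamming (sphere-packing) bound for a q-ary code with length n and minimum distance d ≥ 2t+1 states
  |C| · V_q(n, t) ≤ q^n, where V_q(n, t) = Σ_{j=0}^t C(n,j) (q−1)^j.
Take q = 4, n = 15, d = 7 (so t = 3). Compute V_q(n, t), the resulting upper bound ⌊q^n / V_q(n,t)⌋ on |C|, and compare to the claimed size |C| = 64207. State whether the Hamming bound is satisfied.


V_q(n, t) = 13276, q^n = 1073741824, Hamming bound = 80878, |C| = 64207 ≤ bound (satisfied).

Step 1: Compute V_q(n, t) = Σ_{j=0}^3 C(n, j) (q−1)^j.
  j = 0: C(15,0)·(3)^0 = 1·1 = 1.
  j = 1: C(15,1)·(3)^1 = 15·3 = 45.
  j = 2: C(15,2)·(3)^2 = 105·9 = 945.
  j = 3: C(15,3)·(3)^3 = 455·27 = 12285.
  V_q(n, t) = 1 + 45 + 945 + 12285 = 13276.
Step 2: q^n = 4^15 = 1073741824.
Step 3: Hamming bound ⌊q^n / V_q(n,t)⌋ = ⌊1073741824/13276⌋ = 80878.
Step 4: Compare |C| = 64207 to 80878: satisfied.
The claimed |C| lies below the Hamming bound.


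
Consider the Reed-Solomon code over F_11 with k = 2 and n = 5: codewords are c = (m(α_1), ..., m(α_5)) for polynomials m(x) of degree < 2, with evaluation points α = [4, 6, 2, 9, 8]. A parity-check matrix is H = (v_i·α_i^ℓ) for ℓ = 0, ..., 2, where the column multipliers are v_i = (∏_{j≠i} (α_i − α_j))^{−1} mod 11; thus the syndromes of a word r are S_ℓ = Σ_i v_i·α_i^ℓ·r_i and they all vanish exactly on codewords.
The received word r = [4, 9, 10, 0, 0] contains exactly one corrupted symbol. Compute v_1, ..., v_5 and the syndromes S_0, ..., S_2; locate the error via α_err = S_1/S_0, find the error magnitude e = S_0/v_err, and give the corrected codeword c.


S = (9, 6, 4), error at position 5, error magnitude e = 8, c = [4, 9, 10, 0, 3].

Step 1: column multipliers v_i = (∏_{j≠i}(α_i − α_j))^{−1} mod 11.
  i = 1 (α = 4): (4−6)(4−2)(4−9)(4−8) = (−2)·2·(−5)·(−4) = −80 ≡ 8, so v_1 = 8^{−1} = 7 (mod 11).
  i = 2 (α = 6): (6−4)(6−2)(6−9)(6−8) = 2·4·(−3)·(−2) = 48 ≡ 4, so v_2 = 4^{−1} = 3 (mod 11).
  i = 3 (α = 2): (2−4)(2−6)(2−9)(2−8) = (−2)·(−4)·(−7)·(−6) = 336 ≡ 6, so v_3 = 6^{−1} = 2 (mod 11).
  i = 4 (α = 9): (9−4)(9−6)(9−2)(9−8) = 5·3·7·1 = 105 ≡ 6, so v_4 = 6^{−1} = 2 (mod 11).
  i = 5 (α = 8): (8−4)(8−6)(8−2)(8−9) = 4·2·6·(−1) = −48 ≡ 7, so v_5 = 7^{−1} = 8 (mod 11).
  v = [7, 3, 2, 2, 8].
Step 2: syndromes of r = [4, 9, 10, 0, 0] (all sums mod 11).
  S_0 = Σ v_i r_i = 7·4 + 3·9 + 2·10 + 2·0 + 8·0 = 75 ≡ 9.
  S_1 = Σ v_i α_i r_i = 7·4·4 + 3·6·9 + 2·2·10 + 2·9·0 + 8·8·0 = 314 ≡ 6.
  α_i^2 mod 11 = [5, 3, 4, 4, 9].
  S_2 = Σ v_i α_i^2 r_i = 7·5·4 + 3·3·9 + 2·4·10 + 2·4·0 + 8·9·0 = 301 ≡ 4.
  S = (9, 6, 4) ≠ 0, so r is not a codeword (an error is present).
Step 3: locate the error. For a single error e at position i, S_ℓ = v_i·e·α_i^ℓ, so α_err = S_1/S_0.
  S_0^{−1} = 9^{−1} = 5 (mod 11), so α_err = 6·5 = 30 ≡ 8 = α_5. Error position i = 5.
  Consistency check: S_2/S_1 = 4·2 = 8 ≡ 8 = α_err ✓ (single-error assumption holds).
Step 4: error magnitude e = S_0/v_5 = S_0·∏_{j≠5}(α_5 − α_j) = 9·7 = 63 ≡ 8 (mod 11).
Step 5: correct position 5: c_5 = r_5 − e = 0 − 8 ≡ 3 (mod 11). Hence c = [4, 9, 10, 0, 3].
  Check: interpolating c through the α_i gives m(x) = 5 + 8·x (degree < 2) with m(α_i) = c_i for every i, so c is indeed a codeword.


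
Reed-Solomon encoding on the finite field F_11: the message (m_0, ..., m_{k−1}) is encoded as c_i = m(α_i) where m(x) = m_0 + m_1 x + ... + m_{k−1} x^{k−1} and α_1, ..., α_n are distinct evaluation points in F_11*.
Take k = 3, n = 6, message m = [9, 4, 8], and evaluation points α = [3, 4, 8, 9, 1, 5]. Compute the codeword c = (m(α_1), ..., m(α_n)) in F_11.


c = [5, 10, 3, 0, 10, 9]

Message polynomial: m(x) = 9 + 4·x + 8·x^2 (mod 11).
For each evaluation point α_i, compute m(α_i) mod 11:
  α_1 = 3: Horner steps 8 → 6 → 5, so m(3) = 5.
  α_2 = 4: Horner steps 8 → 3 → 10, so m(4) = 10.
  α_3 = 8: Horner steps 8 → 2 → 3, so m(8) = 3.
  α_4 = 9: Horner steps 8 → 10 → 0, so m(9) = 0.
  α_5 = 1: Horner steps 8 → 1 → 10, so m(1) = 10.
  α_6 = 5: Horner steps 8 → 0 → 9, so m(5) = 9.
Codeword c = [5, 10, 3, 0, 10, 9] ∈ F_11^6.


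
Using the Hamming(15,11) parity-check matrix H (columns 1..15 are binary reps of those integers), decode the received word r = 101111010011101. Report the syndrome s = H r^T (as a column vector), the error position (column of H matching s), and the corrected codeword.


s = (1, 0, 0, 0)^T, error position = 8, corrected codeword c = 101111000011101

Compute s = H r^T mod 2 one row at a time:
  s_1 = 1 + 0 + 0 + 1 + 1 + 1 + 0 + 1 = 5 ≡ 1 (mod 2).
  s_2 = 1 + 1 + 1 + 0 + 1 + 1 + 0 + 1 = 6 ≡ 0 (mod 2).
  s_3 = 0 + 1 + 1 + 0 + 0 + 1 + 0 + 1 = 4 ≡ 0 (mod 2).
  s_4 = 1 + 1 + 1 + 0 + 0 + 1 + 1 + 1 = 6 ≡ 0 (mod 2).
s = (1, 0, 0, 0)^T — this equals column 8 of H (binary 1000), so error is at position 8.
Correct: flip bit 8 of r = 101111010011101 to get c = 101111000011101.


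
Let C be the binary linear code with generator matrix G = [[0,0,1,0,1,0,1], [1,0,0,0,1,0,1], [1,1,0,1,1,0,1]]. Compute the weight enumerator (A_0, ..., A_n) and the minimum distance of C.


Weight distribution: A_0 = 1, A_2 = 2, A_3 = 2, A_4 = 1, A_5 = 2. Minimum distance d = 2.

Enumerate all 2^3 = 8 messages m ∈ F_2^3.
For each, compute codeword c = mG in F_2^7, then tally its weight.
  m = 000 → c = 0000000, weight = 0.
  m = 100 → c = 0010101, weight = 3.
  m = 010 → c = 1000101, weight = 3.
  m = 110 → c = 1010000, weight = 2.
  m = 001 → c = 1101101, weight = 5.
  m = 101 → c = 1111000, weight = 4.
  m = 011 → c = 0101000, weight = 2.
  m = 111 → c = 0111101, weight = 5.
Tally weights:
  weight 0: 1 codewords.
  weight 2: 2 codewords.
  weight 3: 2 codewords.
  weight 4: 1 codewords.
  weight 5: 2 codewords.
Minimum distance d = smallest w > 0 with A_w > 0 = 2.
Sanity: Σ A_w = 8 = 2^3 = 8 ✓.


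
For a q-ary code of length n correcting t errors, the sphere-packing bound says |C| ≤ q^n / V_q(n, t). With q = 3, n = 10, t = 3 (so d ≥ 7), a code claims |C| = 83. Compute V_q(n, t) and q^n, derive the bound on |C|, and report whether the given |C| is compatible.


V_q(n, t) = 1161, q^n = 59049, Hamming bound = 50, |C| = 83 > bound (violated).

Step 1: Compute V_q(n, t) = Σ_{j=0}^3 C(n, j) (q−1)^j.
  j = 0: C(10,0)·(2)^0 = 1·1 = 1.
  j = 1: C(10,1)·(2)^1 = 10·2 = 20.
  j = 2: C(10,2)·(2)^2 = 45·4 = 180.
  j = 3: C(10,3)·(2)^3 = 120·8 = 960.
  V_q(n, t) = 1 + 20 + 180 + 960 = 1161.
Step 2: q^n = 3^10 = 59049.
Step 3: Hamming bound ⌊q^n / V_q(n,t)⌋ = ⌊59049/1161⌋ = 50.
Step 4: Compare |C| = 83 to 50: violated.
The claimed |C| lies above the Hamming bound, so no 3-ary code of length 10 with d ≥ 7 can have 83 codewords.


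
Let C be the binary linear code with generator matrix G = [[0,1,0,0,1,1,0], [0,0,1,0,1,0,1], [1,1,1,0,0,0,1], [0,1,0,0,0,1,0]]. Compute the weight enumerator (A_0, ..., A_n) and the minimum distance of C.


Weight distribution: A_0 = 1, A_1 = 1, A_2 = 4, A_3 = 4, A_4 = 3, A_5 = 3. Minimum distance d = 1.

Enumerate all 2^4 = 16 messages m ∈ F_2^4.
For each, compute codeword c = mG in F_2^7, then tally its weight.
  m = 0000 → c = 0000000, weight = 0.
  m = 1000 → c = 0100110, weight = 3.
  m = 0100 → c = 0010101, weight = 3.
  m = 1100 → c = 0110011, weight = 4.
  m = 0010 → c = 1110001, weight = 4.
  m = 1010 → c = 1010111, weight = 5.
  m = 0110 → c = 1100100, weight = 3.
  m = 1110 → c = 1000010, weight = 2.
  m = 0001 → c = 0100010, weight = 2.
  m = 1001 → c = 0000100, weight = 1.
  m = 0101 → c = 0110111, weight = 5.
  m = 1101 → c = 0010001, weight = 2.
  m = 0011 → c = 1010011, weight = 4.
  m = 1011 → c = 1110101, weight = 5.
  m = 0111 → c = 1000110, weight = 3.
  m = 1111 → c = 1100000, weight = 2.
Tally weights:
  weight 0: 1 codewords.
  weight 1: 1 codewords.
  weight 2: 4 codewords.
  weight 3: 4 codewords.
  weight 4: 3 codewords.
  weight 5: 3 codewords.
Minimum distance d = smallest w > 0 with A_w > 0 = 1.
Sanity: Σ A_w = 16 = 2^4 = 16 ✓.


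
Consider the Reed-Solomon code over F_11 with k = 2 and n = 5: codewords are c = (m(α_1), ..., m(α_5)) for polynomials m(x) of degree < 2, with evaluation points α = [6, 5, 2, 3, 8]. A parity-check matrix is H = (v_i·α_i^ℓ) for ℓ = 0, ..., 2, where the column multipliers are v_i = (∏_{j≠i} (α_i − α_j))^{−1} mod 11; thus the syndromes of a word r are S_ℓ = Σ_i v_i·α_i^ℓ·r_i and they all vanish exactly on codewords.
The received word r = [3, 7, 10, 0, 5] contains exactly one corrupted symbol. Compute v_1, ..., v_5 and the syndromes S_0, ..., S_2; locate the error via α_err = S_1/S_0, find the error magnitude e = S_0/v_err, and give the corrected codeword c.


S = (7, 2, 10), error at position 2, error magnitude e = 5, c = [3, 2, 10, 0, 5].

Step 1: column multipliers v_i = (∏_{j≠i}(α_i − α_j))^{−1} mod 11.
  i = 1 (α = 6): (6−5)(6−2)(6−3)(6−8) = 1·4·3·(−2) = −24 ≡ 9, so v_1 = 9^{−1} = 5 (mod 11).
  i = 2 (α = 5): (5−6)(5−2)(5−3)(5−8) = (−1)·3·2·(−3) = 18 ≡ 7, so v_2 = 7^{−1} = 8 (mod 11).
  i = 3 (α = 2): (2−6)(2−5)(2−3)(2−8) = (−4)·(−3)·(−1)·(−6) = 72 ≡ 6, so v_3 = 6^{−1} = 2 (mod 11).
  i = 4 (α = 3): (3−6)(3−5)(3−2)(3−8) = (−3)·(−2)·1·(−5) = −30 ≡ 3, so v_4 = 3^{−1} = 4 (mod 11).
  i = 5 (α = 8): (8−6)(8−5)(8−2)(8−3) = 2·3·6·5 = 180 ≡ 4, so v_5 = 4^{−1} = 3 (mod 11).
  v = [5, 8, 2, 4, 3].
Step 2: syndromes of r = [3, 7, 10, 0, 5] (all sums mod 11).
  S_0 = Σ v_i r_i = 5·3 + 8·7 + 2·10 + 4·0 + 3·5 = 106 ≡ 7.
  S_1 = Σ v_i α_i r_i = 5·6·3 + 8·5·7 + 2·2·10 + 4·3·0 + 3·8·5 = 530 ≡ 2.
  α_i^2 mod 11 = [3, 3, 4, 9, 9].
  S_2 = Σ v_i α_i^2 r_i = 5·3·3 + 8·3·7 + 2·4·10 + 4·9·0 + 3·9·5 = 428 ≡ 10.
  S = (7, 2, 10) ≠ 0, so r is not a codeword (an error is present).
Step 3: locate the error. For a single error e at position i, S_ℓ = v_i·e·α_i^ℓ, so α_err = S_1/S_0.
  S_0^{−1} = 7^{−1} = 8 (mod 11), so α_err = 2·8 = 16 ≡ 5 = α_2. Error position i = 2.
  Consistency check: S_2/S_1 = 10·6 = 60 ≡ 5 = α_err ✓ (single-error assumption holds).
Step 4: error magnitude e = S_0/v_2 = S_0·∏_{j≠2}(α_2 − α_j) = 7·7 = 49 ≡ 5 (mod 11).
Step 5: correct position 2: c_2 = r_2 − e = 7 − 5 ≡ 2 (mod 11). Hence c = [3, 2, 10, 0, 5].
  Check: interpolating c through the α_i gives m(x) = 8 + 1·x (degree < 2) with m(α_i) = c_i for every i, so c is indeed a codeword.


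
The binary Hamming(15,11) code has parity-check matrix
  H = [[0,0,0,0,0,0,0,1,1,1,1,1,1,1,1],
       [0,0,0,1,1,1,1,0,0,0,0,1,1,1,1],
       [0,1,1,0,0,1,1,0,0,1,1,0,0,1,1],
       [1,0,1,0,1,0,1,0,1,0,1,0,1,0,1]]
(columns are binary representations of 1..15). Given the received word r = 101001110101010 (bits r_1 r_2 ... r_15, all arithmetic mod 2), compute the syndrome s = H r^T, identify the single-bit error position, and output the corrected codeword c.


s = (0, 0, 1, 1)^T, error position = 3, corrected codeword c = 100001110101010

Compute s = H r^T mod 2 one row at a time:
  s_1 = 1 + 0 + 1 + 0 + 1 + 0 + 1 + 0 = 4 ≡ 0 (mod 2).
  s_2 = 0 + 0 + 1 + 1 + 1 + 0 + 1 + 0 = 4 ≡ 0 (mod 2).
  s_3 = 0 + 1 + 1 + 1 + 1 + 0 + 1 + 0 = 5 ≡ 1 (mod 2).
  s_4 = 1 + 1 + 0 + 1 + 0 + 0 + 0 + 0 = 3 ≡ 1 (mod 2).
s = (0, 0, 1, 1)^T — this equals column 3 of H (binary 0011), so error is at position 3.
Correct: flip bit 3 of r = 101001110101010 to get c = 100001110101010.


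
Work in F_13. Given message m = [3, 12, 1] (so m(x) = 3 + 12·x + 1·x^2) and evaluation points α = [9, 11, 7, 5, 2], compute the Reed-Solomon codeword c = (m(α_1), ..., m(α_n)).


c = [10, 9, 6, 10, 5]

Message polynomial: m(x) = 3 + 12·x + 1·x^2 (mod 13).
For each evaluation point α_i, compute m(α_i) mod 13:
  α_1 = 9: Horner steps 1 → 8 → 10, so m(9) = 10.
  α_2 = 11: Horner steps 1 → 10 → 9, so m(11) = 9.
  α_3 = 7: Horner steps 1 → 6 → 6, so m(7) = 6.
  α_4 = 5: Horner steps 1 → 4 → 10, so m(5) = 10.
  α_5 = 2: Horner steps 1 → 1 → 5, so m(2) = 5.
Codeword c = [10, 9, 6, 10, 5] ∈ F_13^5.


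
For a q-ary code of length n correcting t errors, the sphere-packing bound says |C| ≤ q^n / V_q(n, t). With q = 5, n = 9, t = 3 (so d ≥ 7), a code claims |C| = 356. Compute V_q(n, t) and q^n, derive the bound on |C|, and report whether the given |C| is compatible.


V_q(n, t) = 5989, q^n = 1953125, Hamming bound = 326, |C| = 356 > bound (violated).

Step 1: Compute V_q(n, t) = Σ_{j=0}^3 C(n, j) (q−1)^j.
  j = 0: C(9,0)·(4)^0 = 1·1 = 1.
  j = 1: C(9,1)·(4)^1 = 9·4 = 36.
  j = 2: C(9,2)·(4)^2 = 36·16 = 576.
  j = 3: C(9,3)·(4)^3 = 84·64 = 5376.
  V_q(n, t) = 1 + 36 + 576 + 5376 = 5989.
Step 2: q^n = 5^9 = 1953125.
Step 3: Hamming bound ⌊q^n / V_q(n,t)⌋ = ⌊1953125/5989⌋ = 326.
Step 4: Compare |C| = 356 to 326: violated.
The claimed |C| lies above the Hamming bound, so no 5-ary code of length 9 with d ≥ 7 can have 356 codewords.


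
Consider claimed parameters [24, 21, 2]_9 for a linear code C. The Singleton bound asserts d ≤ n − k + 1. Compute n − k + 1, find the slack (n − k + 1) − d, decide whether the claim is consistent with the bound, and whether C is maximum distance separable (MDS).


Singleton RHS = n − k + 1 = 4, slack = 2, bound satisfied, not MDS.

Singleton bound: d ≤ n − k + 1.
Here n = 24, k = 21, so n − k + 1 = 4.
Given d = 2, check d ≤ 4: YES.
Slack = (n − k + 1) − d = 2.
The code is NOT MDS (slack = 2 > 0).
Description: the claimed parameters are [24, 21, 2]_9; such a code would be non-MDS.


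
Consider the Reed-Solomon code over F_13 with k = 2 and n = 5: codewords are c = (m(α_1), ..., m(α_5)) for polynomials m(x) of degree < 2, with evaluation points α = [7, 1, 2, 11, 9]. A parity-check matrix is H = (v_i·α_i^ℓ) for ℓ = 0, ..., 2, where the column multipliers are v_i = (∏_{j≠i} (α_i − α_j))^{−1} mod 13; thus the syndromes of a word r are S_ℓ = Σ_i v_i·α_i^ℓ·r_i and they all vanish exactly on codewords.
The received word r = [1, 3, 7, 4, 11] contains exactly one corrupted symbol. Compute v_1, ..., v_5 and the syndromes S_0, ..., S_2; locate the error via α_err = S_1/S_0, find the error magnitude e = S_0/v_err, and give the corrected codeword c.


S = (8, 7, 11), error at position 5, error magnitude e = 2, c = [1, 3, 7, 4, 9].

Step 1: column multipliers v_i = (∏_{j≠i}(α_i − α_j))^{−1} mod 13.
  i = 1 (α = 7): (7−1)(7−2)(7−11)(7−9) = 6·5·(−4)·(−2) = 240 ≡ 6, so v_1 = 6^{−1} = 11 (mod 13).
  i = 2 (α = 1): (1−7)(1−2)(1−11)(1−9) = (−6)·(−1)·(−10)·(−8) = 480 ≡ 12, so v_2 = 12^{−1} = 12 (mod 13).
  i = 3 (α = 2): (2−7)(2−1)(2−11)(2−9) = (−5)·1·(−9)·(−7) = −315 ≡ 10, so v_3 = 10^{−1} = 4 (mod 13).
  i = 4 (α = 11): (11−7)(11−1)(11−2)(11−9) = 4·10·9·2 = 720 ≡ 5, so v_4 = 5^{−1} = 8 (mod 13).
  i = 5 (α = 9): (9−7)(9−1)(9−2)(9−11) = 2·8·7·(−2) = −224 ≡ 10, so v_5 = 10^{−1} = 4 (mod 13).
  v = [11, 12, 4, 8, 4].
Step 2: syndromes of r = [1, 3, 7, 4, 11] (all sums mod 13).
  S_0 = Σ v_i r_i = 11·1 + 12·3 + 4·7 + 8·4 + 4·11 = 151 ≡ 8.
  S_1 = Σ v_i α_i r_i = 11·7·1 + 12·1·3 + 4·2·7 + 8·11·4 + 4·9·11 = 917 ≡ 7.
  α_i^2 mod 13 = [10, 1, 4, 4, 3].
  S_2 = Σ v_i α_i^2 r_i = 11·10·1 + 12·1·3 + 4·4·7 + 8·4·4 + 4·3·11 = 518 ≡ 11.
  S = (8, 7, 11) ≠ 0, so r is not a codeword (an error is present).
Step 3: locate the error. For a single error e at position i, S_ℓ = v_i·e·α_i^ℓ, so α_err = S_1/S_0.
  S_0^{−1} = 8^{−1} = 5 (mod 13), so α_err = 7·5 = 35 ≡ 9 = α_5. Error position i = 5.
  Consistency check: S_2/S_1 = 11·2 = 22 ≡ 9 = α_err ✓ (single-error assumption holds).
Step 4: error magnitude e = S_0/v_5 = S_0·∏_{j≠5}(α_5 − α_j) = 8·10 = 80 ≡ 2 (mod 13).
Step 5: correct position 5: c_5 = r_5 − e = 11 − 2 ≡ 9 (mod 13). Hence c = [1, 3, 7, 4, 9].
  Check: interpolating c through the α_i gives m(x) = 12 + 4·x (degree < 2) with m(α_i) = c_i for every i, so c is indeed a codeword.


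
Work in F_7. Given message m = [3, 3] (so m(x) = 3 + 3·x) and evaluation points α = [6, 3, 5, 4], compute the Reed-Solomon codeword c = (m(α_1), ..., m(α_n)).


c = [0, 5, 4, 1]

Message polynomial: m(x) = 3 + 3·x (mod 7).
For each evaluation point α_i, compute m(α_i) mod 7:
  α_1 = 6: Horner steps 3 → 0, so m(6) = 0.
  α_2 = 3: Horner steps 3 → 5, so m(3) = 5.
  α_3 = 5: Horner steps 3 → 4, so m(5) = 4.
  α_4 = 4: Horner steps 3 → 1, so m(4) = 1.
Codeword c = [0, 5, 4, 1] ∈ F_7^4.
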